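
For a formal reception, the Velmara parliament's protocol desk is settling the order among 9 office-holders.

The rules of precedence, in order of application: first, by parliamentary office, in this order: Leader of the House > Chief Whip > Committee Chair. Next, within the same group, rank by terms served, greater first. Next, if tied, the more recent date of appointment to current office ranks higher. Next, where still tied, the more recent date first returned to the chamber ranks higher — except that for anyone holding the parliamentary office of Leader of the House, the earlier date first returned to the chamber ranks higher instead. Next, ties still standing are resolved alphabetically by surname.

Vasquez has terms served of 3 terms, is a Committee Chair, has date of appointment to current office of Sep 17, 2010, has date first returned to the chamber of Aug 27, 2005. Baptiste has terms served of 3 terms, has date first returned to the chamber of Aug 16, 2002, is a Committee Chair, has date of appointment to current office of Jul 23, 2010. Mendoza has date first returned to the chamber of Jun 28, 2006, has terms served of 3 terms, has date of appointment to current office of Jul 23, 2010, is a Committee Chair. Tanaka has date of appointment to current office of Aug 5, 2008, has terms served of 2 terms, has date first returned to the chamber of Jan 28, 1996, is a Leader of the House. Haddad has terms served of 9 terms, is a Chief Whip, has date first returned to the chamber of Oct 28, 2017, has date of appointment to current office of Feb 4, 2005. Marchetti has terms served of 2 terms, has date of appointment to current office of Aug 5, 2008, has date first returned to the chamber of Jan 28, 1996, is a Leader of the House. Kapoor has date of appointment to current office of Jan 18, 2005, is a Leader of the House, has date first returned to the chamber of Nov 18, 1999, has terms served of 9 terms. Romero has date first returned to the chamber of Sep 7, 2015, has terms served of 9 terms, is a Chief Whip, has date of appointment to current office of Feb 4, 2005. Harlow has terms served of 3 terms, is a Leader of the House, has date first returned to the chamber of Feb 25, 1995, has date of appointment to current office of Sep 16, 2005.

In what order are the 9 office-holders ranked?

By parliamentary office: Kapoor, Harlow, Marchetti and Tanaka (Leader of the House); then Haddad and Romero (Chief Whip); then Vasquez, Mendoza and Baptiste (Committee Chair).
Among Kapoor, Harlow, Marchetti and Tanaka, by terms served (higher first): Kapoor (9 terms) before Harlow (3 terms) before Marchetti and Tanaka (2 terms).
Marchetti and Tanaka both have date of appointment to current office Aug 5, 2008, so the next rule applies.
Marchetti and Tanaka both have date first returned to the chamber Jan 28, 1996, so the next rule applies.
Among Marchetti and Tanaka, alphabetically by surname: Marchetti before Tanaka.
Haddad and Romero both have terms served 9 terms, so the next rule applies.
Haddad and Romero both have date of appointment to current office Feb 4, 2005, so the next rule applies.
Among Haddad and Romero, by date first returned to the chamber (later first): Haddad (Oct 28, 2017) before Romero (Sep 7, 2015).
Vasquez, Mendoza and Baptiste all have terms served 3 terms, so the next rule applies.
Among Vasquez, Mendoza and Baptiste, by date of appointment to current office (later first): Vasquez (Sep 17, 2010) before Mendoza and Baptiste (Jul 23, 2010).
Among Mendoza and Baptiste, by date first returned to the chamber (later first): Mendoza (Jun 28, 2006) before Baptiste (Aug 16, 2002).
Full order: Kapoor, Harlow, Marchetti, Tanaka, Haddad, Romero, Vasquez, Mendoza, Baptiste.

Kapoor, Harlow, Marchetti, Tanaka, Haddad, Romero, Vasquez, Mendoza, Baptiste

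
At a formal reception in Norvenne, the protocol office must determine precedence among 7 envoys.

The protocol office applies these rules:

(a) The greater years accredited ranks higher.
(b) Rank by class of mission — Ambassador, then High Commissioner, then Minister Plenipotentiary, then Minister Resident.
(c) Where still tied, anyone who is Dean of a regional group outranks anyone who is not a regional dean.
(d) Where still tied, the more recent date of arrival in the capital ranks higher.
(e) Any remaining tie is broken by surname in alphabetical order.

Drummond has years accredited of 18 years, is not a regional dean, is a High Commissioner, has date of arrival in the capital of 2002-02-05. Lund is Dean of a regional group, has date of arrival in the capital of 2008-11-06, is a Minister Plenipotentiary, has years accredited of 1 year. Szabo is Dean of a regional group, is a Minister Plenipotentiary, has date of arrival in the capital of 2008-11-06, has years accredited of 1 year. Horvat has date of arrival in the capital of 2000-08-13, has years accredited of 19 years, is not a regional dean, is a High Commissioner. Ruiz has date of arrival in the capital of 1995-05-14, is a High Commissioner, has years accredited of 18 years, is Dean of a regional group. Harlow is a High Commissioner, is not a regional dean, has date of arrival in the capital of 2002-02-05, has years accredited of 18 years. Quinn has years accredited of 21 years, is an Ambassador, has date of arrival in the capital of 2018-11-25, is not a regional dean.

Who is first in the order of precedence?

By years accredited (higher first): Quinn (21 years); then Horvat (19 years); then Ruiz, Drummond and Harlow (each 18 years); then Lund and Szabo (both 1 year).
Ruiz, Drummond and Harlow are each High Commissioner, so the next rule applies.
Among Ruiz, Drummond and Harlow, Dean of a regional group before not a regional dean: Ruiz (Dean of a regional group) before Drummond and Harlow (not a regional dean).
Drummond and Harlow both have date of arrival in the capital 2002-02-05, so the next rule applies.
Among Drummond and Harlow, alphabetically by surname: Drummond before Harlow.
Lund and Szabo are each Minister Plenipotentiary, so the next rule applies.
Lund and Szabo are each Dean of a regional group, so the next rule applies.
Lund and Szabo both have date of arrival in the capital 2008-11-06, so the next rule applies.
Among Lund and Szabo, alphabetically by surname: Lund before Szabo.
Order: Quinn, Horvat, Ruiz, Drummond, Harlow, Lund, Szabo.

Quinn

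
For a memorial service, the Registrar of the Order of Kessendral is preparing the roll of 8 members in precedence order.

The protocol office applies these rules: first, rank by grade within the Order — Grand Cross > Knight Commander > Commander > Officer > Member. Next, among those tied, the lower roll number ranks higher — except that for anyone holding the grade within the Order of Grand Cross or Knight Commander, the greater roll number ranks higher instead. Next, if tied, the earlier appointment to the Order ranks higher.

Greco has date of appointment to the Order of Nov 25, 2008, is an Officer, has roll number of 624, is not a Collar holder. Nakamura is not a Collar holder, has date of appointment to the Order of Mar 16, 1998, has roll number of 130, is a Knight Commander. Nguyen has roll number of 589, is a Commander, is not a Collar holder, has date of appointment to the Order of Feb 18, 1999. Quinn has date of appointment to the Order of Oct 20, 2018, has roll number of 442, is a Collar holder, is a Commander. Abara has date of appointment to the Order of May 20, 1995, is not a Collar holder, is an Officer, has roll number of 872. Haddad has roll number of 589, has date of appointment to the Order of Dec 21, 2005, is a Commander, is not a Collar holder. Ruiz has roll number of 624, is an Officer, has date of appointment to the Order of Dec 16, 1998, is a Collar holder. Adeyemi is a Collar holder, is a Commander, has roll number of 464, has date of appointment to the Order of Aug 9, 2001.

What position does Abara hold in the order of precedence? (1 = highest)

By grade within the Order: Nakamura (Knight Commander); then Quinn, Adeyemi, Nguyen and Haddad (Commander); then Ruiz, Greco and Abara (Officer).
Among Quinn, Adeyemi, Nguyen and Haddad, by roll number (lower first): Quinn (442) before Adeyemi (464) before Nguyen and Haddad (589).
Among Nguyen and Haddad, by date of appointment to the Order (earlier first): Nguyen (Feb 18, 1999) before Haddad (Dec 21, 2005).
Among Ruiz, Greco and Abara, by roll number (lower first): Ruiz and Greco (624) before Abara (872).
Among Ruiz and Greco, by date of appointment to the Order (earlier first): Ruiz (Dec 16, 1998) before Greco (Nov 25, 2008).
Order: Nakamura, Quinn, Adeyemi, Nguyen, Haddad, Ruiz, Greco, Abara. So position 8.

8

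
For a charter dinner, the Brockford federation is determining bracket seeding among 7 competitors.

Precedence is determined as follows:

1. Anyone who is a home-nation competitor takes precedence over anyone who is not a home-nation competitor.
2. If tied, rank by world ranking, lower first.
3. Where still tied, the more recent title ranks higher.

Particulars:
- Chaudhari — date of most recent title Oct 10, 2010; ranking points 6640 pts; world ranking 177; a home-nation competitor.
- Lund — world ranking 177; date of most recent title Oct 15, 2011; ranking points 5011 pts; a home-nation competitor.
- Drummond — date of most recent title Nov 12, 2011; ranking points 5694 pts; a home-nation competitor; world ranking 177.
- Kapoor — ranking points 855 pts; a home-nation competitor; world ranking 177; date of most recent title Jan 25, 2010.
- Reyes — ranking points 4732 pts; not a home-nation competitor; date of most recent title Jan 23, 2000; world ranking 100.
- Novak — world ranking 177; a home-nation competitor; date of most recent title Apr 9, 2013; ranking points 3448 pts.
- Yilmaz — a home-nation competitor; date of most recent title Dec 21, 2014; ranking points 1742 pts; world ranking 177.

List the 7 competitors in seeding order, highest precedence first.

By the first rule: Yilmaz, Novak, Drummond, Lund, Chaudhari and Kapoor (each a home-nation competitor); then Reyes (not a home-nation competitor).
Yilmaz, Novak, Drummond, Lund, Chaudhari and Kapoor all have world ranking 177, so the next rule applies.
Among Yilmaz, Novak, Drummond, Lund, Chaudhari and Kapoor, by date of most recent title (later first): Yilmaz (Dec 21, 2014) before Novak (Apr 9, 2013) before Drummond (Nov 12, 2011) before Lund (Oct 15, 2011) before Chaudhari (Oct 10, 2010) before Kapoor (Jan 25, 2010).
Full order: Yilmaz, Novak, Drummond, Lund, Chaudhari, Kapoor, Reyes.

Yilmaz, Novak, Drummond, Lund, Chaudhari, Kapoor, Reyes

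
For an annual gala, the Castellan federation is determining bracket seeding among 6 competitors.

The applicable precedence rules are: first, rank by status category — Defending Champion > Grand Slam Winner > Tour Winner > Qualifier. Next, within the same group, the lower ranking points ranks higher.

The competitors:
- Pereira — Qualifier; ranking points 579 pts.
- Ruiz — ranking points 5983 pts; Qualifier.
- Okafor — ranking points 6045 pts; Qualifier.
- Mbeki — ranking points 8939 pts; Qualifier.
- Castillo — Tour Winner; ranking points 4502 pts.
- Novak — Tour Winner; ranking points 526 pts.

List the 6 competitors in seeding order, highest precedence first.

By status category: Novak and Castillo (Tour Winner); then Pereira, Ruiz, Okafor and Mbeki (Qualifier).
Among Novak and Castillo, by ranking points (lower first): Novak (526 pts) before Castillo (4502 pts).
Among Pereira, Ruiz, Okafor and Mbeki, by ranking points (lower first): Pereira (579 pts) before Ruiz (5983 pts) before Okafor (6045 pts) before Mbeki (8939 pts).
Full order: Novak, Castillo, Pereira, Ruiz, Okafor, Mbeki.

Novak, Castillo, Pereira, Ruiz, Okafor, Mbeki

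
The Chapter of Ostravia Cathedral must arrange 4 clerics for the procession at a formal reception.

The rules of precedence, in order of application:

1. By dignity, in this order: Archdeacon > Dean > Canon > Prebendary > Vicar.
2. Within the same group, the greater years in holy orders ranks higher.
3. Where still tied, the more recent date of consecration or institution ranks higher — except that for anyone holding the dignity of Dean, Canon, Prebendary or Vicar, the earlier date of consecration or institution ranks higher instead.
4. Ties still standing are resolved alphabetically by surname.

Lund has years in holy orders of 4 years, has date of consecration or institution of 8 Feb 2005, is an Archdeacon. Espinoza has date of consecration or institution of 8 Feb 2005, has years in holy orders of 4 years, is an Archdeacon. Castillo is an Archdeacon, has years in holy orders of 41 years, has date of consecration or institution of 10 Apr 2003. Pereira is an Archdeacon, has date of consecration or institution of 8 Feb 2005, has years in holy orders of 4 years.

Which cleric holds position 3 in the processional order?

Lund

By dignity: Castillo, Espinoza, Lund and Pereira (Archdeacon).
Among Castillo, Espinoza, Lund and Pereira, by years in holy orders (higher first): Castillo (41 years) before Espinoza, Lund and Pereira (4 years).
Espinoza, Lund and Pereira all have date of consecration or institution 8 Feb 2005, so the next rule applies.
Among Espinoza, Lund and Pereira, alphabetically by surname: Espinoza before Lund before Pereira.
Order: Castillo, Espinoza, Lund, Pereira.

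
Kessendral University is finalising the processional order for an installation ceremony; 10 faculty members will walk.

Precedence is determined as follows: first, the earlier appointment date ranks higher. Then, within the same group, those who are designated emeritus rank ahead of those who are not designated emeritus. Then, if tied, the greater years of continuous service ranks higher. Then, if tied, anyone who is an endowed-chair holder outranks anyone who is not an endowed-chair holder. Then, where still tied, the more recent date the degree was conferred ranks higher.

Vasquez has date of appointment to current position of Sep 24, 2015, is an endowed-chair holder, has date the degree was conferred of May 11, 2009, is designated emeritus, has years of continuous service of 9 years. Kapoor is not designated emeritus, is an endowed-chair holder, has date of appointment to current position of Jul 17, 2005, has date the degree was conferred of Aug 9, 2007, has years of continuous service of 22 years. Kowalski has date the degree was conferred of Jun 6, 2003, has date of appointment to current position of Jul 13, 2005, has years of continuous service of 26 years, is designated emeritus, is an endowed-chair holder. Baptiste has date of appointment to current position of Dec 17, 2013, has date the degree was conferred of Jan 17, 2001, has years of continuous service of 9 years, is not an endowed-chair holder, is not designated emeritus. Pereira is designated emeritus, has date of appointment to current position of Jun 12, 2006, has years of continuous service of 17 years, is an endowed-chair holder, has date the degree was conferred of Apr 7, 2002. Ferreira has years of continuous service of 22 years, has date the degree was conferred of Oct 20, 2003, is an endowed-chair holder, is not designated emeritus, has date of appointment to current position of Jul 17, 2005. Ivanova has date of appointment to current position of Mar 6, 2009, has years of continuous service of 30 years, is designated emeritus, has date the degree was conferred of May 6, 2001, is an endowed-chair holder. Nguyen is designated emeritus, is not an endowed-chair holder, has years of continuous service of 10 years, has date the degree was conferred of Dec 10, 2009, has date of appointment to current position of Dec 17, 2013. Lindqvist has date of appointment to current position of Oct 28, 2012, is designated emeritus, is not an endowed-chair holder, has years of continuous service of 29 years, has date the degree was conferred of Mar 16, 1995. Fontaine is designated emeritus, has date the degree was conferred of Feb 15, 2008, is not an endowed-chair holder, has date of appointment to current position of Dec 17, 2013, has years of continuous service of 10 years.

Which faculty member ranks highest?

Kowalski

By date of appointment to current position (earlier first): Kowalski (Jul 13, 2005); then Kapoor and Ferreira (both Jul 17, 2005); then Pereira (Jun 12, 2006); then Ivanova (Mar 6, 2009); then Lindqvist (Oct 28, 2012); then Nguyen, Fontaine and Baptiste (each Dec 17, 2013); then Vasquez (Sep 24, 2015).
Kapoor and Ferreira are each not designated emeritus, so the next rule applies.
Kapoor and Ferreira both have years of continuous service 22 years, so the next rule applies.
Kapoor and Ferreira are each an endowed-chair holder, so the next rule applies.
Among Kapoor and Ferreira, by date the degree was conferred (later first): Kapoor (Aug 9, 2007) before Ferreira (Oct 20, 2003).
Among Nguyen, Fontaine and Baptiste, designated emeritus before not designated emeritus: Nguyen and Fontaine (designated emeritus) before Baptiste (not designated emeritus).
Nguyen and Fontaine both have years of continuous service 10 years, so the next rule applies.
Nguyen and Fontaine are each not an endowed-chair holder, so the next rule applies.
Among Nguyen and Fontaine, by date the degree was conferred (later first): Nguyen (Dec 10, 2009) before Fontaine (Feb 15, 2008).
Order: Kowalski, Kapoor, Ferreira, Pereira, Ivanova, Lindqvist, Nguyen, Fontaine, Baptiste, Vasquez.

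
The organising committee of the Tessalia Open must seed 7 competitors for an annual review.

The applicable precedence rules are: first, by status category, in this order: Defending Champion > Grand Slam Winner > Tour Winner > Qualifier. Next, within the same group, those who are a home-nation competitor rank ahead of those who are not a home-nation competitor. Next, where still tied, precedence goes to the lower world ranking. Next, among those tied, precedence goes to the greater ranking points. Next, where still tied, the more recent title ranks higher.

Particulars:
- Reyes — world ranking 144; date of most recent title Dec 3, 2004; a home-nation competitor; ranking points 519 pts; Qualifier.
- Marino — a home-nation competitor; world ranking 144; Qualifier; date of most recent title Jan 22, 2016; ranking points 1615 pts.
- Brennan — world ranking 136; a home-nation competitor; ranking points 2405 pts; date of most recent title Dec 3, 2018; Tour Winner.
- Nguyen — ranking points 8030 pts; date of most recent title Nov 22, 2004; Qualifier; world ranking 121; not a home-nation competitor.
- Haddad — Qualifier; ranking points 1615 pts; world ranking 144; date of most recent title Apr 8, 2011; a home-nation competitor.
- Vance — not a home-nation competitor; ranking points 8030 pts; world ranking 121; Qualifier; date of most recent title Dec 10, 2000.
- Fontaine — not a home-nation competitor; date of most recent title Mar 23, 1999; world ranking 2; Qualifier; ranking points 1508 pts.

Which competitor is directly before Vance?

By status category: Brennan (Tour Winner); then Marino, Haddad, Reyes, Fontaine, Nguyen and Vance (Qualifier).
Among Marino, Haddad, Reyes, Fontaine, Nguyen and Vance, a home-nation competitor before not a home-nation competitor: Marino, Haddad and Reyes (a home-nation competitor) before Fontaine, Nguyen and Vance (not a home-nation competitor).
Marino, Haddad and Reyes all have world ranking 144, so the next rule applies.
Among Marino, Haddad and Reyes, by ranking points (higher first): Marino and Haddad (1615 pts) before Reyes (519 pts).
Among Marino and Haddad, by date of most recent title (later first): Marino (Jan 22, 2016) before Haddad (Apr 8, 2011).
Among Fontaine, Nguyen and Vance, by world ranking (lower first): Fontaine (2) before Nguyen and Vance (121).
Nguyen and Vance both have ranking points 8030 pts, so the next rule applies.
Among Nguyen and Vance, by date of most recent title (later first): Nguyen (Nov 22, 2004) before Vance (Dec 10, 2000).
Order: Brennan, Marino, Haddad, Reyes, Fontaine, Nguyen, Vance.

Nguyen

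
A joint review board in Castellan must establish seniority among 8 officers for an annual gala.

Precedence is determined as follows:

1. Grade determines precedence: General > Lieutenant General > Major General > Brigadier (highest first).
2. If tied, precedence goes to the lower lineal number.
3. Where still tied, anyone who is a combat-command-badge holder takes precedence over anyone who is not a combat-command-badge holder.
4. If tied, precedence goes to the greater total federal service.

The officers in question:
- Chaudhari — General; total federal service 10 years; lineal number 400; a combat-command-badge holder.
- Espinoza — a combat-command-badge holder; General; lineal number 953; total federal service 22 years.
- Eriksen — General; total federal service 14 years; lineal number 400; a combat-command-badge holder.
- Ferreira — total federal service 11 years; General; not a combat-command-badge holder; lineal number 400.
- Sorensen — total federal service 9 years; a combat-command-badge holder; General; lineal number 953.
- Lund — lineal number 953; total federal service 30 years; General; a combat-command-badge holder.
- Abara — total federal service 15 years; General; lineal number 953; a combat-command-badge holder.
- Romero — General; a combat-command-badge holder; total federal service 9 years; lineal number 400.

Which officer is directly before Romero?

Chaudhari

By grade: Eriksen, Chaudhari, Romero, Ferreira, Lund, Espinoza, Abara and Sorensen (General).
Among Eriksen, Chaudhari, Romero, Ferreira, Lund, Espinoza, Abara and Sorensen, by lineal number (lower first): Eriksen, Chaudhari, Romero and Ferreira (400) before Lund, Espinoza, Abara and Sorensen (953).
Among Eriksen, Chaudhari, Romero and Ferreira, a combat-command-badge holder before not a combat-command-badge holder: Eriksen, Chaudhari and Romero (a combat-command-badge holder) before Ferreira (not a combat-command-badge holder).
Among Eriksen, Chaudhari and Romero, by total federal service (higher first): Eriksen (14 years) before Chaudhari (10 years) before Romero (9 years).
Lund, Espinoza, Abara and Sorensen are each a combat-command-badge holder, so the next rule applies.
Among Lund, Espinoza, Abara and Sorensen, by total federal service (higher first): Lund (30 years) before Espinoza (22 years) before Abara (15 years) before Sorensen (9 years).
Order: Eriksen, Chaudhari, Romero, Ferreira, Lund, Espinoza, Abara, Sorensen.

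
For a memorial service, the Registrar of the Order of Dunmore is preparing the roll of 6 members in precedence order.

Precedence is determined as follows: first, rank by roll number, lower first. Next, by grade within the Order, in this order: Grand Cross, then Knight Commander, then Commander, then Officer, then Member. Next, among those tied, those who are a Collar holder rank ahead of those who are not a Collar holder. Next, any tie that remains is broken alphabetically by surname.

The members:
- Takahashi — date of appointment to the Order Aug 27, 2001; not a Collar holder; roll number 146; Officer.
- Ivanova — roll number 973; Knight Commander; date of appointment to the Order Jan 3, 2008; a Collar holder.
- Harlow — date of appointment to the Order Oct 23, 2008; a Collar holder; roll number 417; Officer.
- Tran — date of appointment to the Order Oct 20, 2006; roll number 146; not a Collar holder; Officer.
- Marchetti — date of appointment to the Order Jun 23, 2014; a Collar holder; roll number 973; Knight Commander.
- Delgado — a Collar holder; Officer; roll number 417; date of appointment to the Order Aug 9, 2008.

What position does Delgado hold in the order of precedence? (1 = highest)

By roll number (lower first): Takahashi and Tran (both 146); then Delgado and Harlow (both 417); then Ivanova and Marchetti (both 973).
Takahashi and Tran are each Officer, so the next rule applies.
Takahashi and Tran are each not a Collar holder, so the next rule applies.
Among Takahashi and Tran, alphabetically by surname: Takahashi before Tran.
Delgado and Harlow are each Officer, so the next rule applies.
Delgado and Harlow are each a Collar holder, so the next rule applies.
Among Delgado and Harlow, alphabetically by surname: Delgado before Harlow.
Ivanova and Marchetti are each Knight Commander, so the next rule applies.
Ivanova and Marchetti are each a Collar holder, so the next rule applies.
Among Ivanova and Marchetti, alphabetically by surname: Ivanova before Marchetti.
Order: Takahashi, Tran, Delgado, Harlow, Ivanova, Marchetti. So position 3.

3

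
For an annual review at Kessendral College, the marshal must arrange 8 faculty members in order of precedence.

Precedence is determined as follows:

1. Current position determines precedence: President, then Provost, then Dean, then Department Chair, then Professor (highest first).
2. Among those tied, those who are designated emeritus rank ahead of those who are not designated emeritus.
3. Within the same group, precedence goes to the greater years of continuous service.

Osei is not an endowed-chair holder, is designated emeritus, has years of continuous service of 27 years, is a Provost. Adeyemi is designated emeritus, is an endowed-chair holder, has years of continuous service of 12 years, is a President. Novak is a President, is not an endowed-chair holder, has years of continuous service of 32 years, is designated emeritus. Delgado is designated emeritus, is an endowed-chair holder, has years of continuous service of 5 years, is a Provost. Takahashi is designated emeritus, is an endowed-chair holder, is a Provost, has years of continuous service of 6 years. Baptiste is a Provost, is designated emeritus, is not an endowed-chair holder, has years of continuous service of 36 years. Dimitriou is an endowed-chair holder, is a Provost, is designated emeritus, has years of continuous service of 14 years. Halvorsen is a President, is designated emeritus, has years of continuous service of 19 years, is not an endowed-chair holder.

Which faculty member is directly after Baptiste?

By current position: Novak, Halvorsen and Adeyemi (President); then Baptiste, Osei, Dimitriou, Takahashi and Delgado (Provost).
Novak, Halvorsen and Adeyemi are each designated emeritus, so the next rule applies.
Among Novak, Halvorsen and Adeyemi, by years of continuous service (higher first): Novak (32 years) before Halvorsen (19 years) before Adeyemi (12 years).
Baptiste, Osei, Dimitriou, Takahashi and Delgado are each designated emeritus, so the next rule applies.
Among Baptiste, Osei, Dimitriou, Takahashi and Delgado, by years of continuous service (higher first): Baptiste (36 years) before Osei (27 years) before Dimitriou (14 years) before Takahashi (6 years) before Delgado (5 years).
Order: Novak, Halvorsen, Adeyemi, Baptiste, Osei, Dimitriou, Takahashi, Delgado.

Osei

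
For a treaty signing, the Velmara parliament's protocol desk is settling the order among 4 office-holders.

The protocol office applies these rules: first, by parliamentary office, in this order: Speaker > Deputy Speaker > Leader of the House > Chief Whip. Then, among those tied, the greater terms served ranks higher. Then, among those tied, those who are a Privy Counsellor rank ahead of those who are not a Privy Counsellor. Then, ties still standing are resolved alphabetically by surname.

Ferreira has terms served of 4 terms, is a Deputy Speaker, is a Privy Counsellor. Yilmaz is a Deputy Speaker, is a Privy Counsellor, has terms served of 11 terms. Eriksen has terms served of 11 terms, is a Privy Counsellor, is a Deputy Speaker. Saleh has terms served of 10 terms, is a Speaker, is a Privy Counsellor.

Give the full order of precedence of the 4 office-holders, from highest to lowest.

By parliamentary office: Saleh (Speaker); then Eriksen, Yilmaz and Ferreira (Deputy Speaker).
Among Eriksen, Yilmaz and Ferreira, by terms served (higher first): Eriksen and Yilmaz (11 terms) before Ferreira (4 terms).
Eriksen and Yilmaz are each a Privy Counsellor, so the next rule applies.
Among Eriksen and Yilmaz, alphabetically by surname: Eriksen before Yilmaz.
Full order: Saleh, Eriksen, Yilmaz, Ferreira.

Saleh, Eriksen, Yilmaz, Ferreira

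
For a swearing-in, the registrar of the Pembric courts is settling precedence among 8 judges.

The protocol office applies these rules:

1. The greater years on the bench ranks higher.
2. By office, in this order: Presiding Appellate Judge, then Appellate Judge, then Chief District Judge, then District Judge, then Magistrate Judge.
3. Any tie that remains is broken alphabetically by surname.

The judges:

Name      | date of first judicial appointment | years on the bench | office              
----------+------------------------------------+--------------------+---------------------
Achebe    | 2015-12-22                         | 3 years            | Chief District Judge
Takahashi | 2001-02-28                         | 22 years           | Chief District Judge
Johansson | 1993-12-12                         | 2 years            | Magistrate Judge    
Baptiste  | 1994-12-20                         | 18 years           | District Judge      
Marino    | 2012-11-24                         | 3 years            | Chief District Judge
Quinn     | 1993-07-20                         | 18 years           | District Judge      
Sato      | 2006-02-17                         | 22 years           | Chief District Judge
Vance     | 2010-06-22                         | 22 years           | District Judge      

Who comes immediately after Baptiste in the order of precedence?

By years on the bench (higher first): Sato, Takahashi and Vance (each 22 years); then Baptiste and Quinn (both 18 years); then Achebe and Marino (both 3 years); then Johansson (2 years).
Among Sato, Takahashi and Vance, by office: Sato and Takahashi (Chief District Judge) before Vance (District Judge).
Among Sato and Takahashi, alphabetically by surname: Sato before Takahashi.
Baptiste and Quinn are each District Judge, so the next rule applies.
Among Baptiste and Quinn, alphabetically by surname: Baptiste before Quinn.
Achebe and Marino are each Chief District Judge, so the next rule applies.
Among Achebe and Marino, alphabetically by surname: Achebe before Marino.
Order: Sato, Takahashi, Vance, Baptiste, Quinn, Achebe, Marino, Johansson.

Quinn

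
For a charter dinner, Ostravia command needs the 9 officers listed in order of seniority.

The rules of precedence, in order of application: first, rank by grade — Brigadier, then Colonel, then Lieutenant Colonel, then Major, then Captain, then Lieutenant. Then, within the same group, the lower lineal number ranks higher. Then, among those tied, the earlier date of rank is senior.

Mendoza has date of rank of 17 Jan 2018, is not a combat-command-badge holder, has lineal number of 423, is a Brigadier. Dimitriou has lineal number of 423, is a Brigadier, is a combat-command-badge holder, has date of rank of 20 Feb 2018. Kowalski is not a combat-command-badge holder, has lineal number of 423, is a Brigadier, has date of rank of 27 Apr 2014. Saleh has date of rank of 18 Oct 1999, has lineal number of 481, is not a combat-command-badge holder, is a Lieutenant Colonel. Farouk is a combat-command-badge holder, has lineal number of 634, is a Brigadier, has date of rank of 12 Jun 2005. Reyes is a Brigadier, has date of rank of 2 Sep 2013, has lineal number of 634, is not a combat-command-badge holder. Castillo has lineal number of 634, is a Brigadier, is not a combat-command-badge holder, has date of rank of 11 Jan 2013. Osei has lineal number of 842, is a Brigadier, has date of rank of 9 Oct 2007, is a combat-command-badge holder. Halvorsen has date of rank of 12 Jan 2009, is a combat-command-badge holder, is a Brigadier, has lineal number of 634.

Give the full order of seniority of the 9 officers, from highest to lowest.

Kowalski, Mendoza, Dimitriou, Farouk, Halvorsen, Castillo, Reyes, Osei, Saleh

By grade: Kowalski, Mendoza, Dimitriou, Farouk, Halvorsen, Castillo, Reyes and Osei (Brigadier); then Saleh (Lieutenant Colonel).
Among Kowalski, Mendoza, Dimitriou, Farouk, Halvorsen, Castillo, Reyes and Osei, by lineal number (lower first): Kowalski, Mendoza and Dimitriou (423) before Farouk, Halvorsen, Castillo and Reyes (634) before Osei (842).
Among Kowalski, Mendoza and Dimitriou, by date of rank (earlier first): Kowalski (27 Apr 2014) before Mendoza (17 Jan 2018) before Dimitriou (20 Feb 2018).
Among Farouk, Halvorsen, Castillo and Reyes, by date of rank (earlier first): Farouk (12 Jun 2005) before Halvorsen (12 Jan 2009) before Castillo (11 Jan 2013) before Reyes (2 Sep 2013).
Full order: Kowalski, Mendoza, Dimitriou, Farouk, Halvorsen, Castillo, Reyes, Osei, Saleh.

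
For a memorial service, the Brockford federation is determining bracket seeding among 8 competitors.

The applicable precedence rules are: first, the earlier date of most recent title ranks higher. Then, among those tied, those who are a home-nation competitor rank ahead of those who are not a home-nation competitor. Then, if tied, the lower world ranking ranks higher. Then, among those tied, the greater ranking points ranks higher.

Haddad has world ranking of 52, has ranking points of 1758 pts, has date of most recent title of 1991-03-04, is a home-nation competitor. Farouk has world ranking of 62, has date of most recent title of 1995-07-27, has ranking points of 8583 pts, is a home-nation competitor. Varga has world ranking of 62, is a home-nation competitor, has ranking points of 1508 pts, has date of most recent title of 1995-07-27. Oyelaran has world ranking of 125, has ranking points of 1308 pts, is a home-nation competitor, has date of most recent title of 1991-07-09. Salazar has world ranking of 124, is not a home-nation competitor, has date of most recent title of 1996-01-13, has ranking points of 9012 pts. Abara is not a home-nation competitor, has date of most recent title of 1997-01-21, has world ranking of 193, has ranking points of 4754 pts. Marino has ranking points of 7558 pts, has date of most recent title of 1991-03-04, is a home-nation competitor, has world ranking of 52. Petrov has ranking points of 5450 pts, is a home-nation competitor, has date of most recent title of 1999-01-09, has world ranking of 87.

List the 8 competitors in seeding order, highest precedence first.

Marino, Haddad, Oyelaran, Farouk, Varga, Salazar, Abara, Petrov

By date of most recent title (earlier first): Marino and Haddad (both 1991-03-04); then Oyelaran (1991-07-09); then Farouk and Varga (both 1995-07-27); then Salazar (1996-01-13); then Abara (1997-01-21); then Petrov (1999-01-09).
Marino and Haddad are each a home-nation competitor, so the next rule applies.
Marino and Haddad both have world ranking 52, so the next rule applies.
Among Marino and Haddad, by ranking points (higher first): Marino (7558 pts) before Haddad (1758 pts).
Farouk and Varga are each a home-nation competitor, so the next rule applies.
Farouk and Varga both have world ranking 62, so the next rule applies.
Among Farouk and Varga, by ranking points (higher first): Farouk (8583 pts) before Varga (1508 pts).
Full order: Marino, Haddad, Oyelaran, Farouk, Varga, Salazar, Abara, Petrov.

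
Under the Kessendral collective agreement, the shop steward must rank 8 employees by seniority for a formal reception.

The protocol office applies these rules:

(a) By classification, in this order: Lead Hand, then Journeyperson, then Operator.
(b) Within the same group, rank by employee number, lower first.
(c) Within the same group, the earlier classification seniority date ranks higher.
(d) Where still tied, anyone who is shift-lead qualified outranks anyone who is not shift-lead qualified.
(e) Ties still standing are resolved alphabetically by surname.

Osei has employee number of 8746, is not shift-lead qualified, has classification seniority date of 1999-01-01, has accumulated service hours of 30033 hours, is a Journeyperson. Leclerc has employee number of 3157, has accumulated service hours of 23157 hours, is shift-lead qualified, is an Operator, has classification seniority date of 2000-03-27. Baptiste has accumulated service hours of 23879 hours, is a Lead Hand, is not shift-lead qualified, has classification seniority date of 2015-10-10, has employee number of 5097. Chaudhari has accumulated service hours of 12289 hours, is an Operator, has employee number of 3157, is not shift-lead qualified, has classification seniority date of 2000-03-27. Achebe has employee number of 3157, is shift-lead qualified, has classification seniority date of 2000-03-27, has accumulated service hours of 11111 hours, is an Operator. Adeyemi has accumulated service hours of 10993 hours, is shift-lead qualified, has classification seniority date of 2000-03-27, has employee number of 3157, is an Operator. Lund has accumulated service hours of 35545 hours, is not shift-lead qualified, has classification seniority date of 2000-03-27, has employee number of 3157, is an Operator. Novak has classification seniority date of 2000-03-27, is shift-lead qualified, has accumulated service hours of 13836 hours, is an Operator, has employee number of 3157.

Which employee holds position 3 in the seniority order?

Achebe

By classification: Baptiste (Lead Hand); then Osei (Journeyperson); then Achebe, Adeyemi, Leclerc, Novak, Chaudhari and Lund (Operator).
Achebe, Adeyemi, Leclerc, Novak, Chaudhari and Lund all have employee number 3157, so the next rule applies.
Achebe, Adeyemi, Leclerc, Novak, Chaudhari and Lund all have classification seniority date 2000-03-27, so the next rule applies.
Among Achebe, Adeyemi, Leclerc, Novak, Chaudhari and Lund, shift-lead qualified before not shift-lead qualified: Achebe, Adeyemi, Leclerc and Novak (shift-lead qualified) before Chaudhari and Lund (not shift-lead qualified).
Among Achebe, Adeyemi, Leclerc and Novak, alphabetically by surname: Achebe before Adeyemi before Leclerc before Novak.
Among Chaudhari and Lund, alphabetically by surname: Chaudhari before Lund.
Order: Baptiste, Osei, Achebe, Adeyemi, Leclerc, Novak, Chaudhari, Lund.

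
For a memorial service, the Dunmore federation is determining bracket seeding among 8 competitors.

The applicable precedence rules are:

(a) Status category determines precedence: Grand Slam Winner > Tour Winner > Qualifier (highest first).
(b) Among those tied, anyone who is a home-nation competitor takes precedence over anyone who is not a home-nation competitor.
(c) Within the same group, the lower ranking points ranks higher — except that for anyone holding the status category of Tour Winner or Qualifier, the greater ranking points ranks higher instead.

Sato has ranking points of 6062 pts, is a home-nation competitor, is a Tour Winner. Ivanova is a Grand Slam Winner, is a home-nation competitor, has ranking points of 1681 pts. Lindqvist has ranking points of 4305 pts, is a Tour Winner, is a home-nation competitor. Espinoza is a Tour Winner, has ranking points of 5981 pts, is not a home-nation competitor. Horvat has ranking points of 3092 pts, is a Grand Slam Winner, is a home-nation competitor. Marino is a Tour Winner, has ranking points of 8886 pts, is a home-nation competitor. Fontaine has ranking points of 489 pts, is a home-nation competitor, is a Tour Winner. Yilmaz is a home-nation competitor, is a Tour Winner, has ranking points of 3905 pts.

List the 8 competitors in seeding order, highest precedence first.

Ivanova, Horvat, Marino, Sato, Lindqvist, Yilmaz, Fontaine, Espinoza

By status category: Ivanova and Horvat (Grand Slam Winner); then Marino, Sato, Lindqvist, Yilmaz, Fontaine and Espinoza (Tour Winner).
Ivanova and Horvat are each a home-nation competitor, so the next rule applies.
Among Ivanova and Horvat, by ranking points (lower first): Ivanova (1681 pts) before Horvat (3092 pts).
Among Marino, Sato, Lindqvist, Yilmaz, Fontaine and Espinoza, a home-nation competitor before not a home-nation competitor: Marino, Sato, Lindqvist, Yilmaz and Fontaine (a home-nation competitor) before Espinoza (not a home-nation competitor).
Among Marino, Sato, Lindqvist, Yilmaz and Fontaine, by ranking points (higher first) (reversed rule for this group): Marino (8886 pts) before Sato (6062 pts) before Lindqvist (4305 pts) before Yilmaz (3905 pts) before Fontaine (489 pts).
Full order: Ivanova, Horvat, Marino, Sato, Lindqvist, Yilmaz, Fontaine, Espinoza.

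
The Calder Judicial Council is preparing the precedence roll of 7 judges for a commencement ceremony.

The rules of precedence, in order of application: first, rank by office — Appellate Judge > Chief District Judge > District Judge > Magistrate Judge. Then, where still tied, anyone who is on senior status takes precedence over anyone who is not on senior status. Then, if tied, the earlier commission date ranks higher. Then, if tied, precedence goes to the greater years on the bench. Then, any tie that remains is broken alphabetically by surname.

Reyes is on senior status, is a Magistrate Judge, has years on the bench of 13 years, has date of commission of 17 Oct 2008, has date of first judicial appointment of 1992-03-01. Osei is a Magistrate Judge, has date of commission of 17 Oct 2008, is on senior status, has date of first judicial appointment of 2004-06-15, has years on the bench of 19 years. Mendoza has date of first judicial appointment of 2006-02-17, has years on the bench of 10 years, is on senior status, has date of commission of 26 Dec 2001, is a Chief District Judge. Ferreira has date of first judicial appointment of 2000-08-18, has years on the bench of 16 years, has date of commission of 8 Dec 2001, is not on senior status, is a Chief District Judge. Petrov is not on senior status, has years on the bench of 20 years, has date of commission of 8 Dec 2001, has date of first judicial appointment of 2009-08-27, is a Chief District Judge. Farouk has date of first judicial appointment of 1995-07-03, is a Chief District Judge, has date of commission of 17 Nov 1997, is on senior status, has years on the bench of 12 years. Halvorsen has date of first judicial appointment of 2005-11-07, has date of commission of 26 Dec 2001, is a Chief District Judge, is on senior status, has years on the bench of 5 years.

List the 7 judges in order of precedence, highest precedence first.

Farouk, Mendoza, Halvorsen, Petrov, Ferreira, Osei, Reyes

By office: Farouk, Mendoza, Halvorsen, Petrov and Ferreira (Chief District Judge); then Osei and Reyes (Magistrate Judge).
Among Farouk, Mendoza, Halvorsen, Petrov and Ferreira, on senior status before not on senior status: Farouk, Mendoza and Halvorsen (on senior status) before Petrov and Ferreira (not on senior status).
Among Farouk, Mendoza and Halvorsen, by date of commission (earlier first): Farouk (17 Nov 1997) before Mendoza and Halvorsen (26 Dec 2001).
Among Mendoza and Halvorsen, by years on the bench (higher first): Mendoza (10 years) before Halvorsen (5 years).
Petrov and Ferreira both have date of commission 8 Dec 2001, so the next rule applies.
Among Petrov and Ferreira, by years on the bench (higher first): Petrov (20 years) before Ferreira (16 years).
Osei and Reyes are each on senior status, so the next rule applies.
Osei and Reyes both have date of commission 17 Oct 2008, so the next rule applies.
Among Osei and Reyes, by years on the bench (higher first): Osei (19 years) before Reyes (13 years).
Full order: Farouk, Mendoza, Halvorsen, Petrov, Ferreira, Osei, Reyes.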